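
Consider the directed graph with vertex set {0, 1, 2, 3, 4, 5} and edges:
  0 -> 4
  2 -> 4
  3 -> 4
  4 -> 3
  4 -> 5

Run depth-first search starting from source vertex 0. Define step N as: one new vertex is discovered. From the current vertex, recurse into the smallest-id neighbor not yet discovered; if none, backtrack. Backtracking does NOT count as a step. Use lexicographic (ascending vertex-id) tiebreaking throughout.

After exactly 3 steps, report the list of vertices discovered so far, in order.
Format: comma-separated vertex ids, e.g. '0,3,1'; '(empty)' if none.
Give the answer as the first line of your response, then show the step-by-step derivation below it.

0,4,3

step 1: discover 0; path=0; order=0
step 2: discover 4; path=0>4; order=0,4
step 3: discover 3; path=0>4>3; order=0,4,3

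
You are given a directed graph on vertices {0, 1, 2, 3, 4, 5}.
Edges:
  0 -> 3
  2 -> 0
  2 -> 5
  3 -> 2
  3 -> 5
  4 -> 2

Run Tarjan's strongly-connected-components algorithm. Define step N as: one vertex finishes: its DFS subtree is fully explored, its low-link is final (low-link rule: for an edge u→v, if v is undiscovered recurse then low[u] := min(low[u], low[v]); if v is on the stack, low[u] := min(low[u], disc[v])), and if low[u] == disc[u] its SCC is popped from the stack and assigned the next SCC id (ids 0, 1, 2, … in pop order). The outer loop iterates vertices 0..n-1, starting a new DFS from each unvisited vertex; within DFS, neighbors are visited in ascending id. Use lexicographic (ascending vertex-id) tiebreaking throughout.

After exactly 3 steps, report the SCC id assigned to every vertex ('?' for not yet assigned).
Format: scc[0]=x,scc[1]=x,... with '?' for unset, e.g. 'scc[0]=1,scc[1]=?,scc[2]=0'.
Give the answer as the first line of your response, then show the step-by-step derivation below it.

scc[0]=?,scc[1]=?,scc[2]=?,scc[3]=?,scc[4]=?,scc[5]=0

step 1: low=(low[0]=0,low[1]=?,low[2]=0,low[3]=1,low[4]=?,low[5]=3); scc=(scc[0]=?,scc[1]=?,scc[2]=?,scc[3]=?,scc[4]=?,scc[5]=0)
step 2: low=(low[0]=0,low[1]=?,low[2]=0,low[3]=1,low[4]=?,low[5]=3); scc=(scc[0]=?,scc[1]=?,scc[2]=?,scc[3]=?,scc[4]=?,scc[5]=0)
step 3: low=(low[0]=0,low[1]=?,low[2]=0,low[3]=0,low[4]=?,low[5]=3); scc=(scc[0]=?,scc[1]=?,scc[2]=?,scc[3]=?,scc[4]=?,scc[5]=0)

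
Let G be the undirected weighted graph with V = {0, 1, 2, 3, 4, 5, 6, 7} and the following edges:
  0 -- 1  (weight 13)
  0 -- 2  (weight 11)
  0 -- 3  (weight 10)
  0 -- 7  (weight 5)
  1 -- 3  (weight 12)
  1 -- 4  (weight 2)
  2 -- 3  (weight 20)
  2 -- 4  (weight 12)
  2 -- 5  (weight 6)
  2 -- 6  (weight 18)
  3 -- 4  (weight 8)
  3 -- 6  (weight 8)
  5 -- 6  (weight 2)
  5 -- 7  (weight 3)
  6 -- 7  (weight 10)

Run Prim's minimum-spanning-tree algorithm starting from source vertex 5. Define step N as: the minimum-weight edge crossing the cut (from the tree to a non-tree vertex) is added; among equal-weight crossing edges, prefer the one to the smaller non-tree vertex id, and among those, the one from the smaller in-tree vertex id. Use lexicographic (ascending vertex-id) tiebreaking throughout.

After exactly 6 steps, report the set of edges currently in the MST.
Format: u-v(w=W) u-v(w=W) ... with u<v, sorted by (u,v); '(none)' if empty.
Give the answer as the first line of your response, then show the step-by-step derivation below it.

0-7(w=5) 2-5(w=6) 3-4(w=8) 3-6(w=8) 5-6(w=2) 5-7(w=3)

step 1: add edge 5-6 (w=2); MST = {5-6(w=2)}
step 2: add edge 5-7 (w=3); MST = {5-6(w=2) 5-7(w=3)}
step 3: add edge 0-7 (w=5); MST = {0-7(w=5) 5-6(w=2) 5-7(w=3)}
step 4: add edge 2-5 (w=6); MST = {0-7(w=5) 2-5(w=6) 5-6(w=2) 5-7(w=3)}
step 5: add edge 3-6 (w=8); MST = {0-7(w=5) 2-5(w=6) 3-6(w=8) 5-6(w=2) 5-7(w=3)}
step 6: add edge 3-4 (w=8); MST = {0-7(w=5) 2-5(w=6) 3-4(w=8) 3-6(w=8) 5-6(w=2) 5-7(w=3)}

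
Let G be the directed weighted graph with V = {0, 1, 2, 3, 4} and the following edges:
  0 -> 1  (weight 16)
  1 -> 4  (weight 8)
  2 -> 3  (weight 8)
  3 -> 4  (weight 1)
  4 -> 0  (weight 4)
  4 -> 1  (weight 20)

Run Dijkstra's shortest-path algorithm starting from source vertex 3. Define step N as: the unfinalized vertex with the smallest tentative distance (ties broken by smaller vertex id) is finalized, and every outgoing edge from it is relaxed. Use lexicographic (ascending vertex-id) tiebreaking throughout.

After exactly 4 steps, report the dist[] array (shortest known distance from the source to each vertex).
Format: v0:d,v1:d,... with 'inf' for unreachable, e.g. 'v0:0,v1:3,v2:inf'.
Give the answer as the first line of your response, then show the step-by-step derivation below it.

v0:5,v1:21,v2:inf,v3:0,v4:1

step 1: dist = v0:inf,v1:inf,v2:inf,v3:0,v4:1
step 2: dist = v0:5,v1:21,v2:inf,v3:0,v4:1
step 3: dist = v0:5,v1:21,v2:inf,v3:0,v4:1
step 4: dist = v0:5,v1:21,v2:inf,v3:0,v4:1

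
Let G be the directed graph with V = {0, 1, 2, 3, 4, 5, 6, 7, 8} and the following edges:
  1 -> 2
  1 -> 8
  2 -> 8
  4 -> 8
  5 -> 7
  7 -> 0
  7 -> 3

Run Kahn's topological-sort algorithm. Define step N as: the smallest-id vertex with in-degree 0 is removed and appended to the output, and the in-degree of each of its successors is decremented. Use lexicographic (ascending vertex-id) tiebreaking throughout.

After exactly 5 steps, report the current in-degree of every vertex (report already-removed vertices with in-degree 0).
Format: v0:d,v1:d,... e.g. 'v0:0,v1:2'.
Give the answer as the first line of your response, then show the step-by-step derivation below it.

v0:1,v1:0,v2:0,v3:1,v4:0,v5:0,v6:0,v7:0,v8:0

step 1: output 1; order=[1]; indeg=(1,0,0,1,0,0,0,1,2)
step 2: output 2; order=[1,2]; indeg=(1,0,0,1,0,0,0,1,1)
step 3: output 4; order=[1,2,4]; indeg=(1,0,0,1,0,0,0,1,0)
step 4: output 5; order=[1,2,4,5]; indeg=(1,0,0,1,0,0,0,0,0)
step 5: output 6; order=[1,2,4,5,6]; indeg=(1,0,0,1,0,0,0,0,0)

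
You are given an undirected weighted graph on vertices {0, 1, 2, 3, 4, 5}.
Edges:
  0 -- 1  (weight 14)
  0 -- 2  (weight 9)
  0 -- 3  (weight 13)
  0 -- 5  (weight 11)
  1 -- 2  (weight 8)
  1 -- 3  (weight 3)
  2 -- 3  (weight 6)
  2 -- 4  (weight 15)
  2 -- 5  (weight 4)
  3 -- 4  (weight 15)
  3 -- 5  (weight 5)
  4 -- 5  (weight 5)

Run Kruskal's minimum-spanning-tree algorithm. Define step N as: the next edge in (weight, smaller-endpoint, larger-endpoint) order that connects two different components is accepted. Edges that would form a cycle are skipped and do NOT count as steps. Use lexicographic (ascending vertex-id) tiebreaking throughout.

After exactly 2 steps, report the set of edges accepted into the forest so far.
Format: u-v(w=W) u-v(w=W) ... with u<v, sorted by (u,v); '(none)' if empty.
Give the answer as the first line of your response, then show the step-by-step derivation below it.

1-3(w=3) 2-5(w=4)

step 1: add edge 1-3 (w=3); MST = {1-3(w=3)}
step 2: add edge 2-5 (w=4); MST = {1-3(w=3) 2-5(w=4)}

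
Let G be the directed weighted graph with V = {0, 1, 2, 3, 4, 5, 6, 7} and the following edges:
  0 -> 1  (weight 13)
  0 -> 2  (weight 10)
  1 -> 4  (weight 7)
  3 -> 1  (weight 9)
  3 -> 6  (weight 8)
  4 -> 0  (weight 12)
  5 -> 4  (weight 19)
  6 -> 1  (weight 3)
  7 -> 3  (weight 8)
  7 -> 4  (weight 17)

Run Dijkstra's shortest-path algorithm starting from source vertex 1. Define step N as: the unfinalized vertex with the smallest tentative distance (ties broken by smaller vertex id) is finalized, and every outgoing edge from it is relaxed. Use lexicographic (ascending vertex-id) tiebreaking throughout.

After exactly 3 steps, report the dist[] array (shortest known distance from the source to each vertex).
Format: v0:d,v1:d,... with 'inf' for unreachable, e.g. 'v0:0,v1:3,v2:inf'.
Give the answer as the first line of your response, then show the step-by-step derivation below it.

v0:19,v1:0,v2:29,v3:inf,v4:7,v5:inf,v6:inf,v7:inf

step 1: dist = v0:inf,v1:0,v2:inf,v3:inf,v4:7,v5:inf,v6:inf,v7:inf
step 2: dist = v0:19,v1:0,v2:inf,v3:inf,v4:7,v5:inf,v6:inf,v7:inf
step 3: dist = v0:19,v1:0,v2:29,v3:inf,v4:7,v5:inf,v6:inf,v7:inf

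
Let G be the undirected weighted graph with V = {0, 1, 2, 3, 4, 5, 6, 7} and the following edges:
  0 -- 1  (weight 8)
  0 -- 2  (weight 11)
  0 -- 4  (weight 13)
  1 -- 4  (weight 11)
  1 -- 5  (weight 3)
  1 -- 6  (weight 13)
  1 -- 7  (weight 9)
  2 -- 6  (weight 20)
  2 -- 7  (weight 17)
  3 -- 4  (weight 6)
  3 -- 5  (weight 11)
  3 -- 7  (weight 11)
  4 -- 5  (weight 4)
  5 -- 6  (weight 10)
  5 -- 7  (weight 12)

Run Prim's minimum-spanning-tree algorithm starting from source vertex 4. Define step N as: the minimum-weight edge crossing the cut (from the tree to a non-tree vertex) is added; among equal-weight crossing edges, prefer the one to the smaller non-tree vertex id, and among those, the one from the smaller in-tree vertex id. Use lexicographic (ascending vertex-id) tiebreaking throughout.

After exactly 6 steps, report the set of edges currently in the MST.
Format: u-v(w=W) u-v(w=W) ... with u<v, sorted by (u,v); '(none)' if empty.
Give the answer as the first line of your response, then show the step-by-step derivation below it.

0-1(w=8) 1-5(w=3) 1-7(w=9) 3-4(w=6) 4-5(w=4) 5-6(w=10)

step 1: add edge 4-5 (w=4); MST = {4-5(w=4)}
step 2: add edge 1-5 (w=3); MST = {1-5(w=3) 4-5(w=4)}
step 3: add edge 3-4 (w=6); MST = {1-5(w=3) 3-4(w=6) 4-5(w=4)}
step 4: add edge 0-1 (w=8); MST = {0-1(w=8) 1-5(w=3) 3-4(w=6) 4-5(w=4)}
step 5: add edge 1-7 (w=9); MST = {0-1(w=8) 1-5(w=3) 1-7(w=9) 3-4(w=6) 4-5(w=4)}
step 6: add edge 5-6 (w=10); MST = {0-1(w=8) 1-5(w=3) 1-7(w=9) 3-4(w=6) 4-5(w=4) 5-6(w=10)}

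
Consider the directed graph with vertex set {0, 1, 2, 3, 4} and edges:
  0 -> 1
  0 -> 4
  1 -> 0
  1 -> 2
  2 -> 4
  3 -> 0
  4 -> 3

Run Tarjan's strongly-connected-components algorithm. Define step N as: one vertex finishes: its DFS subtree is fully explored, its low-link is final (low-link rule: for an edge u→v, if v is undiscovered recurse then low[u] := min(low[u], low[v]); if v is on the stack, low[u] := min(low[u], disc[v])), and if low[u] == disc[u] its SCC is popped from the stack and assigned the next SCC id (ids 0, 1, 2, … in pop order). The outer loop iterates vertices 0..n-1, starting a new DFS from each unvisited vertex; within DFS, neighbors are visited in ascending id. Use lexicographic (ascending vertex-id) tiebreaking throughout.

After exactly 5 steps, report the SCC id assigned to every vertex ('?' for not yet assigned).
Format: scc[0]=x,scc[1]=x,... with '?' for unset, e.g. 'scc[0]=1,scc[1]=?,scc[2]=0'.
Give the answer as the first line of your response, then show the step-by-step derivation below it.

scc[0]=0,scc[1]=0,scc[2]=0,scc[3]=0,scc[4]=0

step 1: low=(low[0]=0,low[1]=0,low[2]=2,low[3]=0,low[4]=3); scc=(scc[0]=?,scc[1]=?,scc[2]=?,scc[3]=?,scc[4]=?)
step 2: low=(low[0]=0,low[1]=0,low[2]=2,low[3]=0,low[4]=0); scc=(scc[0]=?,scc[1]=?,scc[2]=?,scc[3]=?,scc[4]=?)
step 3: low=(low[0]=0,low[1]=0,low[2]=0,low[3]=0,low[4]=0); scc=(scc[0]=?,scc[1]=?,scc[2]=?,scc[3]=?,scc[4]=?)
step 4: low=(low[0]=0,low[1]=0,low[2]=0,low[3]=0,low[4]=0); scc=(scc[0]=?,scc[1]=?,scc[2]=?,scc[3]=?,scc[4]=?)
step 5: low=(low[0]=0,low[1]=0,low[2]=0,low[3]=0,low[4]=0); scc=(scc[0]=0,scc[1]=0,scc[2]=0,scc[3]=0,scc[4]=0)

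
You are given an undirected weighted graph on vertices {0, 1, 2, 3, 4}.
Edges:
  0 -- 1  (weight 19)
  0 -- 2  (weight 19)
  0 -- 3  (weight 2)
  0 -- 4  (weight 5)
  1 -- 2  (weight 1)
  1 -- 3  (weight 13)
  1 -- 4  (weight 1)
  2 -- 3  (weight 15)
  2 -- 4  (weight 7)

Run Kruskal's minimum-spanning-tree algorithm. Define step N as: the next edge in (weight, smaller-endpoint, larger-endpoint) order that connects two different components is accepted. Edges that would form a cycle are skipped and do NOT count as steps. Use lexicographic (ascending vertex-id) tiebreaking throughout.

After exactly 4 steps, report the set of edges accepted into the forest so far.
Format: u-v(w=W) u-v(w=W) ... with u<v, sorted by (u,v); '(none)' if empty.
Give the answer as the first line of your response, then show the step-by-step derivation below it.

0-3(w=2) 0-4(w=5) 1-2(w=1) 1-4(w=1)

step 1: add edge 1-2 (w=1); MST = {1-2(w=1)}
step 2: add edge 1-4 (w=1); MST = {1-2(w=1) 1-4(w=1)}
step 3: add edge 0-3 (w=2); MST = {0-3(w=2) 1-2(w=1) 1-4(w=1)}
step 4: add edge 0-4 (w=5); MST = {0-3(w=2) 0-4(w=5) 1-2(w=1) 1-4(w=1)}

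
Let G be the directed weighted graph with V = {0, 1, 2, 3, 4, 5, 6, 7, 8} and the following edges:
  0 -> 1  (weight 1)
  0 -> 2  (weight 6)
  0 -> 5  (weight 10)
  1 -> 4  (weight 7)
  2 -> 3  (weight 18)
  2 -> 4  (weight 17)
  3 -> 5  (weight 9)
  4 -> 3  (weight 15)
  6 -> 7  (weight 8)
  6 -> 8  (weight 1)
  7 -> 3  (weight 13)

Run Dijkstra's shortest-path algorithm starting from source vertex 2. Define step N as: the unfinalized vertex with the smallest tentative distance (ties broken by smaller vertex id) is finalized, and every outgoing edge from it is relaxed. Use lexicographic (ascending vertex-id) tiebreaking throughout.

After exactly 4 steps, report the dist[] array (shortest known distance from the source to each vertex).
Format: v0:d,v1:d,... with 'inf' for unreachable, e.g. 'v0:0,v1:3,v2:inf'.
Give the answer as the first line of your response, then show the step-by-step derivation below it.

v0:inf,v1:inf,v2:0,v3:18,v4:17,v5:27,v6:inf,v7:inf,v8:inf

step 1: dist = v0:inf,v1:inf,v2:0,v3:18,v4:17,v5:inf,v6:inf,v7:inf,v8:inf
step 2: dist = v0:inf,v1:inf,v2:0,v3:18,v4:17,v5:inf,v6:inf,v7:inf,v8:inf
step 3: dist = v0:inf,v1:inf,v2:0,v3:18,v4:17,v5:27,v6:inf,v7:inf,v8:inf
step 4: dist = v0:inf,v1:inf,v2:0,v3:18,v4:17,v5:27,v6:inf,v7:inf,v8:inf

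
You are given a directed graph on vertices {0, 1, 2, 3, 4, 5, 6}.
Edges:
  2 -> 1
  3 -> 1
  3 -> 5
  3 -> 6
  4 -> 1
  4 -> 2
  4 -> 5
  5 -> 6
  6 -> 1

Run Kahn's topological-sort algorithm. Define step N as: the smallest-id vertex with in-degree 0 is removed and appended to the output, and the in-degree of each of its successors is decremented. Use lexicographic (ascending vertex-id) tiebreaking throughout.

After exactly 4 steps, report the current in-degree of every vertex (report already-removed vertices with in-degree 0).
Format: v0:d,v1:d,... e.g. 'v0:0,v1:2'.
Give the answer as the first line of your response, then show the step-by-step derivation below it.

v0:0,v1:1,v2:0,v3:0,v4:0,v5:0,v6:1

step 1: output 0; order=[0]; indeg=(0,4,1,0,0,2,2)
step 2: output 3; order=[0,3]; indeg=(0,3,1,0,0,1,1)
step 3: output 4; order=[0,3,4]; indeg=(0,2,0,0,0,0,1)
step 4: output 2; order=[0,3,4,2]; indeg=(0,1,0,0,0,0,1)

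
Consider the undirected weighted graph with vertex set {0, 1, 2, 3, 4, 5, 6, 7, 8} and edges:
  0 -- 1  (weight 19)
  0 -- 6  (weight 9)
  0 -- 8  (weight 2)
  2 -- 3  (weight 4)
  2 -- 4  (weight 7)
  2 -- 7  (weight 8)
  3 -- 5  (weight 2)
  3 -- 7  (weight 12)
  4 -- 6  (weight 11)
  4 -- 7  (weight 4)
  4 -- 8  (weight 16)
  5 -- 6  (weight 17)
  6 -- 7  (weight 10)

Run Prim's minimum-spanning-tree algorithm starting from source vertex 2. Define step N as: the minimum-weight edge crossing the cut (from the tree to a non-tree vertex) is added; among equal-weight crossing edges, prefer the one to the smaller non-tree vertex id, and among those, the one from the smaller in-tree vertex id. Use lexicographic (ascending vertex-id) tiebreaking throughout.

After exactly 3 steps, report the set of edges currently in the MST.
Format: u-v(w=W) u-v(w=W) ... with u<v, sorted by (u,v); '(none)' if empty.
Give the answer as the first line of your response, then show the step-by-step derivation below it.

2-3(w=4) 2-4(w=7) 3-5(w=2)

step 1: add edge 2-3 (w=4); MST = {2-3(w=4)}
step 2: add edge 3-5 (w=2); MST = {2-3(w=4) 3-5(w=2)}
step 3: add edge 2-4 (w=7); MST = {2-3(w=4) 2-4(w=7) 3-5(w=2)}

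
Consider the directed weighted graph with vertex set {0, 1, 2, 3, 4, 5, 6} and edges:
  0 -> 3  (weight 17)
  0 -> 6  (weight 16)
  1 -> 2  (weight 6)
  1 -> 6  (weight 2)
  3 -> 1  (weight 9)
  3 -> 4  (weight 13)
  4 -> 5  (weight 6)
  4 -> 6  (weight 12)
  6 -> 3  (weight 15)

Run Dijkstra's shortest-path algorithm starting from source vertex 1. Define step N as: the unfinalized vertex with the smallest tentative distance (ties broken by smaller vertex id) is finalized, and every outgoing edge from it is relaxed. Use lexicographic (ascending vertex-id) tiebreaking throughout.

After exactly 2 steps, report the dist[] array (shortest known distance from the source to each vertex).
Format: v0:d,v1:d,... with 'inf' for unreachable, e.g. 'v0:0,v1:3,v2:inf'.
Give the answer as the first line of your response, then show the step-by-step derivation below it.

v0:inf,v1:0,v2:6,v3:17,v4:inf,v5:inf,v6:2

step 1: dist = v0:inf,v1:0,v2:6,v3:inf,v4:inf,v5:inf,v6:2
step 2: dist = v0:inf,v1:0,v2:6,v3:17,v4:inf,v5:inf,v6:2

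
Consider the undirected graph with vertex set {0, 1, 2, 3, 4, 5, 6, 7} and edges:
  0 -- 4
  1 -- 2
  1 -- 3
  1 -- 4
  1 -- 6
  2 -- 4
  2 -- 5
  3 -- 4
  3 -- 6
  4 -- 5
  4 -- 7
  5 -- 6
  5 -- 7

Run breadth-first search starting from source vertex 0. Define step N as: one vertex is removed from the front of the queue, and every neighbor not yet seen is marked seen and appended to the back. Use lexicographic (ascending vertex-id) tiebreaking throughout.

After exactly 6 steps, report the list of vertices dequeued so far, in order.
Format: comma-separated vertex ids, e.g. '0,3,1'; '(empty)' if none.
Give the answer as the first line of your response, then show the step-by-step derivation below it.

0,4,1,2,3,5

step 1: dequeue 0; queue=[4]; order=0
step 2: dequeue 4; queue=[1,2,3,5,7]; order=0,4
step 3: dequeue 1; queue=[2,3,5,7,6]; order=0,4,1
step 4: dequeue 2; queue=[3,5,7,6]; order=0,4,1,2
step 5: dequeue 3; queue=[5,7,6]; order=0,4,1,2,3
step 6: dequeue 5; queue=[7,6]; order=0,4,1,2,3,5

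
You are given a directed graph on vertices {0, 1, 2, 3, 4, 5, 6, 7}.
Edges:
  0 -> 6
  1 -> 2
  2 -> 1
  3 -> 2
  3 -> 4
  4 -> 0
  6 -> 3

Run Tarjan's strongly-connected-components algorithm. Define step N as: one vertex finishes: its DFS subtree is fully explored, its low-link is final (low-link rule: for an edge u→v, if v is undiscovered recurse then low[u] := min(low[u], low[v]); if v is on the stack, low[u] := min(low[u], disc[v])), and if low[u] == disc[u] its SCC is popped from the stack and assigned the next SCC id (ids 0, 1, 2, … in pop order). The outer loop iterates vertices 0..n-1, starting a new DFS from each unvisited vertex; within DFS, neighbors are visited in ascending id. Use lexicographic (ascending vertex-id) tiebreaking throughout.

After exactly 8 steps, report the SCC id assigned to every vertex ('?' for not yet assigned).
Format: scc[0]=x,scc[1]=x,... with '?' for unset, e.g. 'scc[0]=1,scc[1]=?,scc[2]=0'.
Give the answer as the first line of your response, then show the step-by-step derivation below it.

scc[0]=1,scc[1]=0,scc[2]=0,scc[3]=1,scc[4]=1,scc[5]=2,scc[6]=1,scc[7]=3

step 1: low=(low[0]=0,low[1]=3,low[2]=3,low[3]=2,low[4]=?,low[5]=?,low[6]=1,low[7]=?); scc=(scc[0]=?,scc[1]=?,scc[2]=?,scc[3]=?,scc[4]=?,scc[5]=?,scc[6]=?,scc[7]=?)
step 2: low=(low[0]=0,low[1]=3,low[2]=3,low[3]=2,low[4]=?,low[5]=?,low[6]=1,low[7]=?); scc=(scc[0]=?,scc[1]=0,scc[2]=0,scc[3]=?,scc[4]=?,scc[5]=?,scc[6]=?,scc[7]=?)
step 3: low=(low[0]=0,low[1]=3,low[2]=3,low[3]=2,low[4]=0,low[5]=?,low[6]=1,low[7]=?); scc=(scc[0]=?,scc[1]=0,scc[2]=0,scc[3]=?,scc[4]=?,scc[5]=?,scc[6]=?,scc[7]=?)
step 4: low=(low[0]=0,low[1]=3,low[2]=3,low[3]=0,low[4]=0,low[5]=?,low[6]=1,low[7]=?); scc=(scc[0]=?,scc[1]=0,scc[2]=0,scc[3]=?,scc[4]=?,scc[5]=?,scc[6]=?,scc[7]=?)
step 5: low=(low[0]=0,low[1]=3,low[2]=3,low[3]=0,low[4]=0,low[5]=?,low[6]=0,low[7]=?); scc=(scc[0]=?,scc[1]=0,scc[2]=0,scc[3]=?,scc[4]=?,scc[5]=?,scc[6]=?,scc[7]=?)
step 6: low=(low[0]=0,low[1]=3,low[2]=3,low[3]=0,low[4]=0,low[5]=?,low[6]=0,low[7]=?); scc=(scc[0]=1,scc[1]=0,scc[2]=0,scc[3]=1,scc[4]=1,scc[5]=?,scc[6]=1,scc[7]=?)
step 7: low=(low[0]=0,low[1]=3,low[2]=3,low[3]=0,low[4]=0,low[5]=6,low[6]=0,low[7]=?); scc=(scc[0]=1,scc[1]=0,scc[2]=0,scc[3]=1,scc[4]=1,scc[5]=2,scc[6]=1,scc[7]=?)
step 8: low=(low[0]=0,low[1]=3,low[2]=3,low[3]=0,low[4]=0,low[5]=6,low[6]=0,low[7]=7); scc=(scc[0]=1,scc[1]=0,scc[2]=0,scc[3]=1,scc[4]=1,scc[5]=2,scc[6]=1,scc[7]=3)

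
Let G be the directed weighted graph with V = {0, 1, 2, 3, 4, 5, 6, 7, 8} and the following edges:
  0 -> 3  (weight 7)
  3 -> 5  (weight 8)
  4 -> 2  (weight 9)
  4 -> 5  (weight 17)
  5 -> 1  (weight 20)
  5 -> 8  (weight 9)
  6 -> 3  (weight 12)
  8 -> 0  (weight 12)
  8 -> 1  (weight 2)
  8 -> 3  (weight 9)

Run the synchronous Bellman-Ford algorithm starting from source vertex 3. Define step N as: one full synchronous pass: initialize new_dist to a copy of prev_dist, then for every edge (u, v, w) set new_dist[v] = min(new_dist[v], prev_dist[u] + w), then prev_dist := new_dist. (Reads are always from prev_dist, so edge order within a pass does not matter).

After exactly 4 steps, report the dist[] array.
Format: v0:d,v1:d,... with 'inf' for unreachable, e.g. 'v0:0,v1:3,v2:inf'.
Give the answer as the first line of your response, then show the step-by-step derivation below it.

v0:29,v1:19,v2:inf,v3:0,v4:inf,v5:8,v6:inf,v7:inf,v8:17

step 1: dist = v0:inf,v1:inf,v2:inf,v3:0,v4:inf,v5:8,v6:inf,v7:inf,v8:inf
step 2: dist = v0:inf,v1:28,v2:inf,v3:0,v4:inf,v5:8,v6:inf,v7:inf,v8:17
step 3: dist = v0:29,v1:19,v2:inf,v3:0,v4:inf,v5:8,v6:inf,v7:inf,v8:17
step 4: dist = v0:29,v1:19,v2:inf,v3:0,v4:inf,v5:8,v6:inf,v7:inf,v8:17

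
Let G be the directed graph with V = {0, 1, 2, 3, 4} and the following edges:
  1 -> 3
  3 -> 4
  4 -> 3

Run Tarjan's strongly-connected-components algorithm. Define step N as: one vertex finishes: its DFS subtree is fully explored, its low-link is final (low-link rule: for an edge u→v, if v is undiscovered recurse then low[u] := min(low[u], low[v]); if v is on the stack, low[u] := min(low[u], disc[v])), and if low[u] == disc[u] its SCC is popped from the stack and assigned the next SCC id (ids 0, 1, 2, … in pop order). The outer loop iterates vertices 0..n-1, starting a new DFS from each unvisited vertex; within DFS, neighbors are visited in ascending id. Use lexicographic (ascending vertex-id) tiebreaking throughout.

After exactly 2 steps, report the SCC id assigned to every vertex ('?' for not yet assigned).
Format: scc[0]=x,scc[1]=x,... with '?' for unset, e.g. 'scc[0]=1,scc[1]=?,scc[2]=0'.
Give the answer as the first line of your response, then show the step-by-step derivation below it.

scc[0]=0,scc[1]=?,scc[2]=?,scc[3]=?,scc[4]=?

step 1: low=(low[0]=0,low[1]=?,low[2]=?,low[3]=?,low[4]=?); scc=(scc[0]=0,scc[1]=?,scc[2]=?,scc[3]=?,scc[4]=?)
step 2: low=(low[0]=0,low[1]=1,low[2]=?,low[3]=2,low[4]=2); scc=(scc[0]=0,scc[1]=?,scc[2]=?,scc[3]=?,scc[4]=?)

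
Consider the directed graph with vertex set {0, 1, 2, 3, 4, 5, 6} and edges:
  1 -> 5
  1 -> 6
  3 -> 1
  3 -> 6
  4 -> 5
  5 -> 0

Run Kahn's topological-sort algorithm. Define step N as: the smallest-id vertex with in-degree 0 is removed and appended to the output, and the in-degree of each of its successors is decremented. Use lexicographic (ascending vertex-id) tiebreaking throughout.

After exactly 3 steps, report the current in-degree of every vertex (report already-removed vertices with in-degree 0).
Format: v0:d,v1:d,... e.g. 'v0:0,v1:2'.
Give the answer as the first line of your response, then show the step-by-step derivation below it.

v0:1,v1:0,v2:0,v3:0,v4:0,v5:1,v6:0

step 1: output 2; order=[2]; indeg=(1,1,0,0,0,2,2)
step 2: output 3; order=[2,3]; indeg=(1,0,0,0,0,2,1)
step 3: output 1; order=[2,3,1]; indeg=(1,0,0,0,0,1,0)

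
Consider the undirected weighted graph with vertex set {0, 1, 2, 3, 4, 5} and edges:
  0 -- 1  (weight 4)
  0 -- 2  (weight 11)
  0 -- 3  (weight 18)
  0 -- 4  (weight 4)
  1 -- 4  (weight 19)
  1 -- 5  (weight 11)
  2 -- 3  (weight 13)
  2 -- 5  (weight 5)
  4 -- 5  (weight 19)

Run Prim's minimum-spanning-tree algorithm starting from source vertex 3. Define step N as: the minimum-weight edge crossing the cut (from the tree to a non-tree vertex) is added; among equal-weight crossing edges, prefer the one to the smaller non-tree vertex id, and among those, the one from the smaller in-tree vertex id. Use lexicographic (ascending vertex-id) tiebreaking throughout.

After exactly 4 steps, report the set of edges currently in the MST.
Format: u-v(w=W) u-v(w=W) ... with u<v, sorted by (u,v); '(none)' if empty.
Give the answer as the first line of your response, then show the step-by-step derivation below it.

0-1(w=4) 0-2(w=11) 2-3(w=13) 2-5(w=5)

step 1: add edge 2-3 (w=13); MST = {2-3(w=13)}
step 2: add edge 2-5 (w=5); MST = {2-3(w=13) 2-5(w=5)}
step 3: add edge 0-2 (w=11); MST = {0-2(w=11) 2-3(w=13) 2-5(w=5)}
step 4: add edge 0-1 (w=4); MST = {0-1(w=4) 0-2(w=11) 2-3(w=13) 2-5(w=5)}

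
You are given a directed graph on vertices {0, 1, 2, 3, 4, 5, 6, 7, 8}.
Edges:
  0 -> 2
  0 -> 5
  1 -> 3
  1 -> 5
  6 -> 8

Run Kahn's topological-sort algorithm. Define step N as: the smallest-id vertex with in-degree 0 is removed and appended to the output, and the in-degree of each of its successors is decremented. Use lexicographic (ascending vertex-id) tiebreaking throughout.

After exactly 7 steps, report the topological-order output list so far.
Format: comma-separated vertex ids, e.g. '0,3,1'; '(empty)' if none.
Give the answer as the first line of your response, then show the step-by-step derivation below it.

0,1,2,3,4,5,6

step 1: output 0; order=[0]; indeg=(0,0,0,1,0,1,0,0,1)
step 2: output 1; order=[0,1]; indeg=(0,0,0,0,0,0,0,0,1)
step 3: output 2; order=[0,1,2]; indeg=(0,0,0,0,0,0,0,0,1)
step 4: output 3; order=[0,1,2,3]; indeg=(0,0,0,0,0,0,0,0,1)
step 5: output 4; order=[0,1,2,3,4]; indeg=(0,0,0,0,0,0,0,0,1)
step 6: output 5; order=[0,1,2,3,4,5]; indeg=(0,0,0,0,0,0,0,0,1)
step 7: output 6; order=[0,1,2,3,4,5,6]; indeg=(0,0,0,0,0,0,0,0,0)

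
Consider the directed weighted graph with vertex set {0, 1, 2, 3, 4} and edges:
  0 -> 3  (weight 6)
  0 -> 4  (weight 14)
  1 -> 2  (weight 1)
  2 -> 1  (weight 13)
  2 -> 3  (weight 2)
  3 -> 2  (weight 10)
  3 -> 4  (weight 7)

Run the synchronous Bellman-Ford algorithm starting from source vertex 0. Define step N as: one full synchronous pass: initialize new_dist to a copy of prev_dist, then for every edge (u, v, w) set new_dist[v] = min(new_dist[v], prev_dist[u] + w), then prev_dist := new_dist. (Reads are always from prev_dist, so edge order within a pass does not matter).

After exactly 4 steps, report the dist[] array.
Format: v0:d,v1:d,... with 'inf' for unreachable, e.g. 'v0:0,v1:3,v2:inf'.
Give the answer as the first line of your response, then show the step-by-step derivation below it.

v0:0,v1:29,v2:16,v3:6,v4:13

step 1: dist = v0:0,v1:inf,v2:inf,v3:6,v4:14
step 2: dist = v0:0,v1:inf,v2:16,v3:6,v4:13
step 3: dist = v0:0,v1:29,v2:16,v3:6,v4:13
step 4: dist = v0:0,v1:29,v2:16,v3:6,v4:13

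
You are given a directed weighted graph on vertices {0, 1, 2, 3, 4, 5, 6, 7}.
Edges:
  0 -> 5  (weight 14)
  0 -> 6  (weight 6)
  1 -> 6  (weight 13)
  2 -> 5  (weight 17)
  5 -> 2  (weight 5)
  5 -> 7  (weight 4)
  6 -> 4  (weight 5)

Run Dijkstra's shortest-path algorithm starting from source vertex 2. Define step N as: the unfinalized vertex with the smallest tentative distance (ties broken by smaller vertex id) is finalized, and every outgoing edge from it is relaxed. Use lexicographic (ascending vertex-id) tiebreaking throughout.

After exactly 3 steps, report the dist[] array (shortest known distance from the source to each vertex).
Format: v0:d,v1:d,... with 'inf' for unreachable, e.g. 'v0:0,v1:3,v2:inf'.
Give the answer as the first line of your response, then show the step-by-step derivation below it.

v0:inf,v1:inf,v2:0,v3:inf,v4:inf,v5:17,v6:inf,v7:21

step 1: dist = v0:inf,v1:inf,v2:0,v3:inf,v4:inf,v5:17,v6:inf,v7:inf
step 2: dist = v0:inf,v1:inf,v2:0,v3:inf,v4:inf,v5:17,v6:inf,v7:21
step 3: dist = v0:inf,v1:inf,v2:0,v3:inf,v4:inf,v5:17,v6:inf,v7:21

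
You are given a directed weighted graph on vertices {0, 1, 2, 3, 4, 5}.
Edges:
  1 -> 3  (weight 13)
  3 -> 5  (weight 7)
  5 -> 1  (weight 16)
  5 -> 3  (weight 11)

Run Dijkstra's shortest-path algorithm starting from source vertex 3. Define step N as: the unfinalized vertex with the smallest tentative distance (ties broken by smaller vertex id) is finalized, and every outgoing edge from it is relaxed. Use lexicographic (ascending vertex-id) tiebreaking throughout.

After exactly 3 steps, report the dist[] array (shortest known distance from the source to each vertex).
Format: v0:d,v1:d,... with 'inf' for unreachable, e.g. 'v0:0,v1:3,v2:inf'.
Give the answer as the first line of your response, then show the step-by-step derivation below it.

v0:inf,v1:23,v2:inf,v3:0,v4:inf,v5:7

step 1: dist = v0:inf,v1:inf,v2:inf,v3:0,v4:inf,v5:7
step 2: dist = v0:inf,v1:23,v2:inf,v3:0,v4:inf,v5:7
step 3: dist = v0:inf,v1:23,v2:inf,v3:0,v4:inf,v5:7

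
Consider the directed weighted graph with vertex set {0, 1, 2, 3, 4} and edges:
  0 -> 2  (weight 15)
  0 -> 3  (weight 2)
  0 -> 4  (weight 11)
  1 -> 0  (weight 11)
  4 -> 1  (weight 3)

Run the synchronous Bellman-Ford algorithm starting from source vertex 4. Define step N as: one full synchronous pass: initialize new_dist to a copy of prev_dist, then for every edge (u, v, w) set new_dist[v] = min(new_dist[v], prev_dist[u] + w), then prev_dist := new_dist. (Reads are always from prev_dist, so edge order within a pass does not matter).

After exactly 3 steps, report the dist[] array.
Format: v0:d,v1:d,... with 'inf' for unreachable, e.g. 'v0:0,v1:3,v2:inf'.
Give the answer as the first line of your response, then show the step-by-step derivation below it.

v0:14,v1:3,v2:29,v3:16,v4:0

step 1: dist = v0:inf,v1:3,v2:inf,v3:inf,v4:0
step 2: dist = v0:14,v1:3,v2:inf,v3:inf,v4:0
step 3: dist = v0:14,v1:3,v2:29,v3:16,v4:0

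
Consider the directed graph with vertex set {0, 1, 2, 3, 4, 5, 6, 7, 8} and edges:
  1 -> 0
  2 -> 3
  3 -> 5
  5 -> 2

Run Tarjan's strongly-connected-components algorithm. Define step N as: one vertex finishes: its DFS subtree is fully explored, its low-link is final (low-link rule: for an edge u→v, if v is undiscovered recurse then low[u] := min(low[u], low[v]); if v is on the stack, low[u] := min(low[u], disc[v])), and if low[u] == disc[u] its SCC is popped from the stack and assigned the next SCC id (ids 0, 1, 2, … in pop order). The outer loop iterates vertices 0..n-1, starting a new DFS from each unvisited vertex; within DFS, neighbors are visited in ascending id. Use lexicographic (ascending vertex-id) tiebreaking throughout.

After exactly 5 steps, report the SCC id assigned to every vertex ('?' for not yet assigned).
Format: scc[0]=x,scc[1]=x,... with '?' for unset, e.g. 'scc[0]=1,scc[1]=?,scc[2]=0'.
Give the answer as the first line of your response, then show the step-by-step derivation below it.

scc[0]=0,scc[1]=1,scc[2]=2,scc[3]=2,scc[4]=?,scc[5]=2,scc[6]=?,scc[7]=?,scc[8]=?

step 1: low=(low[0]=0,low[1]=?,low[2]=?,low[3]=?,low[4]=?,low[5]=?,low[6]=?,low[7]=?,low[8]=?); scc=(scc[0]=0,scc[1]=?,scc[2]=?,scc[3]=?,scc[4]=?,scc[5]=?,scc[6]=?,scc[7]=?,scc[8]=?)
step 2: low=(low[0]=0,low[1]=1,low[2]=?,low[3]=?,low[4]=?,low[5]=?,low[6]=?,low[7]=?,low[8]=?); scc=(scc[0]=0,scc[1]=1,scc[2]=?,scc[3]=?,scc[4]=?,scc[5]=?,scc[6]=?,scc[7]=?,scc[8]=?)
step 3: low=(low[0]=0,low[1]=1,low[2]=2,low[3]=3,low[4]=?,low[5]=2,low[6]=?,low[7]=?,low[8]=?); scc=(scc[0]=0,scc[1]=1,scc[2]=?,scc[3]=?,scc[4]=?,scc[5]=?,scc[6]=?,scc[7]=?,scc[8]=?)
step 4: low=(low[0]=0,low[1]=1,low[2]=2,low[3]=2,low[4]=?,low[5]=2,low[6]=?,low[7]=?,low[8]=?); scc=(scc[0]=0,scc[1]=1,scc[2]=?,scc[3]=?,scc[4]=?,scc[5]=?,scc[6]=?,scc[7]=?,scc[8]=?)
step 5: low=(low[0]=0,low[1]=1,low[2]=2,low[3]=2,low[4]=?,low[5]=2,low[6]=?,low[7]=?,low[8]=?); scc=(scc[0]=0,scc[1]=1,scc[2]=2,scc[3]=2,scc[4]=?,scc[5]=2,scc[6]=?,scc[7]=?,scc[8]=?)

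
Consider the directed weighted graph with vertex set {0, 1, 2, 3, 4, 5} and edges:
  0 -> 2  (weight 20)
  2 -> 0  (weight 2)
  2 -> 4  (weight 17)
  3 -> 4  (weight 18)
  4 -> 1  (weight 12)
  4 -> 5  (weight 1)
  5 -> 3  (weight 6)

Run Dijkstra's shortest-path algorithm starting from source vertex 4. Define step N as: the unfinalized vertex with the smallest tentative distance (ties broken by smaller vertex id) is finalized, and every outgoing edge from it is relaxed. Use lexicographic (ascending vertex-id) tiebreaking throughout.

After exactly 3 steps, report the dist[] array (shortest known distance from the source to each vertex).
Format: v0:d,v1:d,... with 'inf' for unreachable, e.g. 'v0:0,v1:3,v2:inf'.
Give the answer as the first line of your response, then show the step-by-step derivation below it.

v0:inf,v1:12,v2:inf,v3:7,v4:0,v5:1

step 1: dist = v0:inf,v1:12,v2:inf,v3:inf,v4:0,v5:1
step 2: dist = v0:inf,v1:12,v2:inf,v3:7,v4:0,v5:1
step 3: dist = v0:inf,v1:12,v2:inf,v3:7,v4:0,v5:1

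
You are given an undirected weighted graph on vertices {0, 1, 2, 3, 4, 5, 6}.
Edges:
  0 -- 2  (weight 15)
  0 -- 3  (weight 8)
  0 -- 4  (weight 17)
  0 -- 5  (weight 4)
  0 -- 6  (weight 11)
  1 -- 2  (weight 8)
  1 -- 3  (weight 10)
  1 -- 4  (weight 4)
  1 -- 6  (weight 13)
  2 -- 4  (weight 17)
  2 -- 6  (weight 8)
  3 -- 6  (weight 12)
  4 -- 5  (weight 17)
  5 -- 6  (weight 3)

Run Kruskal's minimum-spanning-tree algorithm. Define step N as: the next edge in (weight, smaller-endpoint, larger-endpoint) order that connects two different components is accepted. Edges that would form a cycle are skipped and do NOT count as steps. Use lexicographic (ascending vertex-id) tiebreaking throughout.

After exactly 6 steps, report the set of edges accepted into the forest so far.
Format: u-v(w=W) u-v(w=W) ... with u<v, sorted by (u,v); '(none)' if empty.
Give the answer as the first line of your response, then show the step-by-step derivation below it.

0-3(w=8) 0-5(w=4) 1-2(w=8) 1-4(w=4) 2-6(w=8) 5-6(w=3)

step 1: add edge 5-6 (w=3); MST = {5-6(w=3)}
step 2: add edge 0-5 (w=4); MST = {0-5(w=4) 5-6(w=3)}
step 3: add edge 1-4 (w=4); MST = {0-5(w=4) 1-4(w=4) 5-6(w=3)}
step 4: add edge 0-3 (w=8); MST = {0-3(w=8) 0-5(w=4) 1-4(w=4) 5-6(w=3)}
step 5: add edge 1-2 (w=8); MST = {0-3(w=8) 0-5(w=4) 1-2(w=8) 1-4(w=4) 5-6(w=3)}
step 6: add edge 2-6 (w=8); MST = {0-3(w=8) 0-5(w=4) 1-2(w=8) 1-4(w=4) 2-6(w=8) 5-6(w=3)}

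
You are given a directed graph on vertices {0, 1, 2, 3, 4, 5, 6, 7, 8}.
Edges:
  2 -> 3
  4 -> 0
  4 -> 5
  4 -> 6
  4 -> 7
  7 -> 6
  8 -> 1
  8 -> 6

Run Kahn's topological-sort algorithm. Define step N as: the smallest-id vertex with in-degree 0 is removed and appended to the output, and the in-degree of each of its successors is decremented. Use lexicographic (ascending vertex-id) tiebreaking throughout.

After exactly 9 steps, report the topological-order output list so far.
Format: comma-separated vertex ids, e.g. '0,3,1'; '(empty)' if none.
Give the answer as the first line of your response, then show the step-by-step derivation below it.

2,3,4,0,5,7,8,1,6

step 1: output 2; order=[2]; indeg=(1,1,0,0,0,1,3,1,0)
step 2: output 3; order=[2,3]; indeg=(1,1,0,0,0,1,3,1,0)
step 3: output 4; order=[2,3,4]; indeg=(0,1,0,0,0,0,2,0,0)
step 4: output 0; order=[2,3,4,0]; indeg=(0,1,0,0,0,0,2,0,0)
step 5: output 5; order=[2,3,4,0,5]; indeg=(0,1,0,0,0,0,2,0,0)
step 6: output 7; order=[2,3,4,0,5,7]; indeg=(0,1,0,0,0,0,1,0,0)
step 7: output 8; order=[2,3,4,0,5,7,8]; indeg=(0,0,0,0,0,0,0,0,0)
step 8: output 1; order=[2,3,4,0,5,7,8,1]; indeg=(0,0,0,0,0,0,0,0,0)
step 9: output 6; order=[2,3,4,0,5,7,8,1,6]; indeg=(0,0,0,0,0,0,0,0,0)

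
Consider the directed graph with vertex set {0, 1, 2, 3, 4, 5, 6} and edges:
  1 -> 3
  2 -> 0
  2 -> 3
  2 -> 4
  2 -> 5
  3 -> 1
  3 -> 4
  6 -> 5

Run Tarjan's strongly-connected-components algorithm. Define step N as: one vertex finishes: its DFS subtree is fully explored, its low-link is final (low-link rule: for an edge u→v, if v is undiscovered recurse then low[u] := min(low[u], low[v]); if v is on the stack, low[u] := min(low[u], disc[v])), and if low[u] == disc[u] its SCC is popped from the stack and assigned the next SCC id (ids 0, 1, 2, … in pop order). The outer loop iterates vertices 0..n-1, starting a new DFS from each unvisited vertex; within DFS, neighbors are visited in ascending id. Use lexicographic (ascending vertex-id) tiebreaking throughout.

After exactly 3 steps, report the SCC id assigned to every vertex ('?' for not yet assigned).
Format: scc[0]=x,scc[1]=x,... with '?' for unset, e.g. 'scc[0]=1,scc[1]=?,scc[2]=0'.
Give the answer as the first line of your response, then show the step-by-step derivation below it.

scc[0]=0,scc[1]=?,scc[2]=?,scc[3]=?,scc[4]=1,scc[5]=?,scc[6]=?

step 1: low=(low[0]=0,low[1]=?,low[2]=?,low[3]=?,low[4]=?,low[5]=?,low[6]=?); scc=(scc[0]=0,scc[1]=?,scc[2]=?,scc[3]=?,scc[4]=?,scc[5]=?,scc[6]=?)
step 2: low=(low[0]=0,low[1]=1,low[2]=?,low[3]=1,low[4]=3,low[5]=?,low[6]=?); scc=(scc[0]=0,scc[1]=?,scc[2]=?,scc[3]=?,scc[4]=1,scc[5]=?,scc[6]=?)
step 3: low=(low[0]=0,low[1]=1,low[2]=?,low[3]=1,low[4]=3,low[5]=?,low[6]=?); scc=(scc[0]=0,scc[1]=?,scc[2]=?,scc[3]=?,scc[4]=1,scc[5]=?,scc[6]=?)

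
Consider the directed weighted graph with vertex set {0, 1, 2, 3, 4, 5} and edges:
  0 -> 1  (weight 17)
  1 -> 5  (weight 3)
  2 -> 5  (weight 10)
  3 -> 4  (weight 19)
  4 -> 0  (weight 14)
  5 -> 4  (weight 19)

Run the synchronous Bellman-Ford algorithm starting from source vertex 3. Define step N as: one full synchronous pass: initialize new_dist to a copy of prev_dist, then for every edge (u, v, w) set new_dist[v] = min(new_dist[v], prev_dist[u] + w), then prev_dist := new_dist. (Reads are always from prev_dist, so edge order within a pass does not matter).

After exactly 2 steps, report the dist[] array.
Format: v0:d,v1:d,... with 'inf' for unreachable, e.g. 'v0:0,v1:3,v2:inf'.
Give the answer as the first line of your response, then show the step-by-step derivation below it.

v0:33,v1:inf,v2:inf,v3:0,v4:19,v5:inf

step 1: dist = v0:inf,v1:inf,v2:inf,v3:0,v4:19,v5:inf
step 2: dist = v0:33,v1:inf,v2:inf,v3:0,v4:19,v5:inf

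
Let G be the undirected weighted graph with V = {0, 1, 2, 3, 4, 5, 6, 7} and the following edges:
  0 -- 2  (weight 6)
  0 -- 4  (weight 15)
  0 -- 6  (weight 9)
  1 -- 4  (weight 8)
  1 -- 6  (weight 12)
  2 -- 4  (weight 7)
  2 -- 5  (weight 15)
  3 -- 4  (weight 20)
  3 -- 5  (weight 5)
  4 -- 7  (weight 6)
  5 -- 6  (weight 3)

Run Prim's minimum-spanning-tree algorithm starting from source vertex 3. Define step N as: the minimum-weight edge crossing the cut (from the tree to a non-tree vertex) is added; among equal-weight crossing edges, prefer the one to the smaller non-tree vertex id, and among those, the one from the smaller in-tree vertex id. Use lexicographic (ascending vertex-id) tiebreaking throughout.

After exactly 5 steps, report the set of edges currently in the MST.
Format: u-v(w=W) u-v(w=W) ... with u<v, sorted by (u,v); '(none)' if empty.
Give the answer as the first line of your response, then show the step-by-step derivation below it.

0-2(w=6) 0-6(w=9) 2-4(w=7) 3-5(w=5) 5-6(w=3)

step 1: add edge 3-5 (w=5); MST = {3-5(w=5)}
step 2: add edge 5-6 (w=3); MST = {3-5(w=5) 5-6(w=3)}
step 3: add edge 0-6 (w=9); MST = {0-6(w=9) 3-5(w=5) 5-6(w=3)}
step 4: add edge 0-2 (w=6); MST = {0-2(w=6) 0-6(w=9) 3-5(w=5) 5-6(w=3)}
step 5: add edge 2-4 (w=7); MST = {0-2(w=6) 0-6(w=9) 2-4(w=7) 3-5(w=5) 5-6(w=3)}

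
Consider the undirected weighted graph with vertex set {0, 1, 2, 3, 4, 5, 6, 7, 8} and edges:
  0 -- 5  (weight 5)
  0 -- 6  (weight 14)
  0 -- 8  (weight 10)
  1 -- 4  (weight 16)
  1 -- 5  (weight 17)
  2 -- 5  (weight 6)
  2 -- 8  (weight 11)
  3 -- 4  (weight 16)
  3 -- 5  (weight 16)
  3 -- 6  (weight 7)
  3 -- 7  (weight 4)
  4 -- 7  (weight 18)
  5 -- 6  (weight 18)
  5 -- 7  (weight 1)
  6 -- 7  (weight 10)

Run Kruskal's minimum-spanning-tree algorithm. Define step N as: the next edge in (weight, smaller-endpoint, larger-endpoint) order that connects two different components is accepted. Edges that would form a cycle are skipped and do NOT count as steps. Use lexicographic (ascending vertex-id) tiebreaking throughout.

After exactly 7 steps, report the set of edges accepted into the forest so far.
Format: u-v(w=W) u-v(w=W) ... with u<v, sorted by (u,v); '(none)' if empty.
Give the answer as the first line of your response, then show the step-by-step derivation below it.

0-5(w=5) 0-8(w=10) 1-4(w=16) 2-5(w=6) 3-6(w=7) 3-7(w=4) 5-7(w=1)

step 1: add edge 5-7 (w=1); MST = {5-7(w=1)}
step 2: add edge 3-7 (w=4); MST = {3-7(w=4) 5-7(w=1)}
step 3: add edge 0-5 (w=5); MST = {0-5(w=5) 3-7(w=4) 5-7(w=1)}
step 4: add edge 2-5 (w=6); MST = {0-5(w=5) 2-5(w=6) 3-7(w=4) 5-7(w=1)}
step 5: add edge 3-6 (w=7); MST = {0-5(w=5) 2-5(w=6) 3-6(w=7) 3-7(w=4) 5-7(w=1)}
step 6: add edge 0-8 (w=10); MST = {0-5(w=5) 0-8(w=10) 2-5(w=6) 3-6(w=7) 3-7(w=4) 5-7(w=1)}
step 7: add edge 1-4 (w=16); MST = {0-5(w=5) 0-8(w=10) 1-4(w=16) 2-5(w=6) 3-6(w=7) 3-7(w=4) 5-7(w=1)}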